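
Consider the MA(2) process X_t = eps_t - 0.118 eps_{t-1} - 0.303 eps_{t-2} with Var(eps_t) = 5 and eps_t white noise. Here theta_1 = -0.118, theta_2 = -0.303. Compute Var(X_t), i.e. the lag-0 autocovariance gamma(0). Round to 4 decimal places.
\gamma(0) = 5.5287

For an MA(q) process X_t = eps_t + sum_i theta_i eps_{t-i} with
Var(eps_t) = sigma^2, the variance is
  gamma(0) = sigma^2 * (1 + sum_i theta_i^2).
  sum_i theta_i^2 = (-0.118)^2 + (-0.303)^2 = 0.013924 + 0.091809 = 0.105733.
  gamma(0) = 5 * (1 + 0.105733) = 5 * 1.105733 = 5.528665, which rounds to 5.5287.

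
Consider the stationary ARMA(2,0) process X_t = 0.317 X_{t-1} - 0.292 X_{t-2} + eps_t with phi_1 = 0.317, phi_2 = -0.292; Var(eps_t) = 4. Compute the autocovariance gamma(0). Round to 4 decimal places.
\gamma(0) = 4.6530

Multiply the model equation by X_{t-k} and take expectations. With theta_0 = psi_0 = 1 and psi_j the MA(infinity) weights, this gives
  gamma(k) - sum_i phi_i gamma(k-i) = c_k,
  c_k = sigma^2 * sum_{j=k..q} theta_j psi_{j-k}   (c_k = 0 for k > q),
using gamma(-m) = gamma(m).
Pure AR (q = 0): c_0 = sigma^2 = 4, c_k = 0 for k >= 1.
Equations for k = 0, 1, 2 (AR order 2, c_2 = 0):
  (E0) gamma(0) = phi_1 gamma(1) + phi_2 gamma(2) + c_0
  (E1) gamma(1) = phi_1 gamma(0) + phi_2 gamma(1) + c_1
  (E2) gamma(2) = phi_1 gamma(1) + phi_2 gamma(0)
From (E1): gamma(1) = A gamma(0) + B with
  A = phi_1 / (1 - phi_2) = 0.317 / 1.292 = 0.245356,   B = c_1 / (1 - phi_2) = 0 / 1.292 = 0.
Insert (E2) into (E0): gamma(0) (1 - phi_2^2) = phi_1 (1 + phi_2) gamma(1) + c_0.
  phi_1 (1 + phi_2) = (0.317)(0.708) = 0.224436,   1 - phi_2^2 = 0.914736.
Replace gamma(1) by A gamma(0) + B and collect gamma(0):
  gamma(0) [0.914736 - (0.224436)(0.245356)] = c_0 = 4
  gamma(0) * 0.859669 = 4
  gamma(0) = 4 / 0.859669 = 4.652952.
Therefore gamma(0) = 4.6530 (to 4 decimal places).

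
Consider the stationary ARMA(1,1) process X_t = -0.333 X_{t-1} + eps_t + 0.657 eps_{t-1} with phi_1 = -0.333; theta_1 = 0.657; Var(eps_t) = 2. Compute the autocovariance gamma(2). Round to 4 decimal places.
\gamma(2) = -0.1896

Multiply the model equation by X_{t-k} and take expectations. With theta_0 = psi_0 = 1 and psi_j the MA(infinity) weights, this gives
  gamma(k) - sum_i phi_i gamma(k-i) = c_k,
  c_k = sigma^2 * sum_{j=k..q} theta_j psi_{j-k}   (c_k = 0 for k > q),
using gamma(-m) = gamma(m).
psi-weights needed (psi_j = theta_j + sum_i phi_i psi_{j-i}):
  psi_1 = theta_1 + phi_1 = 0.657 + (-0.333) = 0.324
Right-hand sides:
  c_0 = sigma^2 (1 + theta_1 psi_1) = 2 * (1 + (0.657)(0.324)) = 2 * 1.212868 = 2.425736
  c_1 = sigma^2 theta_1 = 2 * (0.657) = 1.314
  c_2 = 0
Equations for k = 0 and k = 1 (AR order 1):
  gamma(0) = phi_1 gamma(1) + c_0
  gamma(1) = phi_1 gamma(0) + c_1
Substituting the second into the first: gamma(0) (1 - phi_1^2) = c_0 + phi_1 c_1, so
  gamma(0) = (c_0 + phi_1 c_1) / (1 - phi_1^2) = (2.425736 + (-0.333)(1.314)) / (1 - (-0.333)^2) = 1.988174 / 0.889111 = 2.236137.
  gamma(1) = phi_1 gamma(0) + c_1 = (-0.333)(2.236137) + (1.314) = 0.569366.
For k = 2 (> q): gamma(2) = phi_1 gamma(1) = (-0.333)(0.569366) = -0.189599.
Therefore gamma(2) = -0.1896 (to 4 decimal places).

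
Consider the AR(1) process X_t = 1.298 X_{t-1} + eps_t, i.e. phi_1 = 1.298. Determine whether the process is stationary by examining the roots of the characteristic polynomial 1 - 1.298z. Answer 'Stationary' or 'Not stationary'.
\text{Not stationary}

The AR(p) characteristic polynomial is P(z) = 1 - 1.298z.
Stationarity requires all roots to lie outside the unit circle, i.e. |z| > 1 for every root.
This is linear in z: 1 + (-1.298) z = 0  =>  z = -1/(-1.298) = 0.770416,  |z| = 0.770416.
Moduli of all roots: 0.7704.
All moduli strictly greater than 1? No.
Verdict: Not stationary.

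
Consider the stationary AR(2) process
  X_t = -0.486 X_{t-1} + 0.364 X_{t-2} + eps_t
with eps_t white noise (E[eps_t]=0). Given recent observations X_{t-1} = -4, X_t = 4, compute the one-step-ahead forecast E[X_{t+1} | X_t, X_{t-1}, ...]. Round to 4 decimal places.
E[X_{t+1} \mid \mathcal F_t] = -3.4000

For an AR(p) model X_t = c + sum_i phi_i X_{t-i} + eps_t, the
one-step-ahead conditional mean is
  E[X_{t+1} | X_t, ...] = c + sum_i phi_i X_{t+1-i}.
Substitute known values:
  E[X_{t+1} | ...] = (-0.486) * (4) + (0.364) * (-4)
                   = -3.4000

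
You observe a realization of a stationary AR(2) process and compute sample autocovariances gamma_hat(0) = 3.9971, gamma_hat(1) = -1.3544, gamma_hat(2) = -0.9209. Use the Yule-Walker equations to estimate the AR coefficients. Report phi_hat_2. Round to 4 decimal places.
\hat\phi_{2} = -0.3900

The Yule-Walker equations for an AR(p) process read, in matrix form,
  Gamma_p phi = r_p,   with   (Gamma_p)_{ij} = gamma(|i - j|),
                       (r_p)_i = gamma(i),   i,j = 1..p.
Substitute the sample gammas (Toeplitz matrix and right-hand side of size 2):
  Gamma_p = [[3.9971, -1.3544], [-1.3544, 3.9971]]
  r_p     = [-1.3544, -0.9209]
Written out:
  3.9971 phi_1 - 1.3544 phi_2 = -1.3544
  -1.3544 phi_1 + 3.9971 phi_2 = -0.9209
Solve by Cramer's rule:
  det = gamma(0)^2 - gamma(1)^2 = (3.9971)^2 - (-1.3544)^2 = 15.97680841 - 1.83439936 = 14.14240905
  phi_hat_1 = [gamma(1) gamma(0) - gamma(1) gamma(2)] / det = [(-1.3544)(3.9971) - (-1.3544)(-0.9209)] / 14.14240905 = -6.6609392 / 14.14240905 = -0.471
  phi_hat_2 = [gamma(0) gamma(2) - gamma(1)^2] / det = [(3.9971)(-0.9209) - (-1.3544)^2] / 14.14240905 = -5.51532875 / 14.14240905 = -0.39
So phi_hat = [-0.4710, -0.3900].
Therefore phi_hat_2 = -0.3900.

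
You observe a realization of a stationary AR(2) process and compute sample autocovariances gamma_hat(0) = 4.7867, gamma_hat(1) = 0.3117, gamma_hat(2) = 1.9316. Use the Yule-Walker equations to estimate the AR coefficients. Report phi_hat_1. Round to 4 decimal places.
\hat\phi_{1} = 0.0390

The Yule-Walker equations for an AR(p) process read, in matrix form,
  Gamma_p phi = r_p,   with   (Gamma_p)_{ij} = gamma(|i - j|),
                       (r_p)_i = gamma(i),   i,j = 1..p.
Substitute the sample gammas (Toeplitz matrix and right-hand side of size 2):
  Gamma_p = [[4.7867, 0.3117], [0.3117, 4.7867]]
  r_p     = [0.3117, 1.9316]
Written out:
  4.7867 phi_1 + 0.3117 phi_2 = 0.3117
  0.3117 phi_1 + 4.7867 phi_2 = 1.9316
Solve by Cramer's rule:
  det = gamma(0)^2 - gamma(1)^2 = (4.7867)^2 - (0.3117)^2 = 22.91249689 - 0.09715689 = 22.81534
  phi_hat_1 = [gamma(1) gamma(0) - gamma(1) gamma(2)] / det = [(0.3117)(4.7867) - (0.3117)(1.9316)] / 22.81534 = 0.88993467 / 22.81534 = 0.039
  phi_hat_2 = [gamma(0) gamma(2) - gamma(1)^2] / det = [(4.7867)(1.9316) - (0.3117)^2] / 22.81534 = 9.14883283 / 22.81534 = 0.401
So phi_hat = [0.0390, 0.4010].
Therefore phi_hat_1 = 0.0390.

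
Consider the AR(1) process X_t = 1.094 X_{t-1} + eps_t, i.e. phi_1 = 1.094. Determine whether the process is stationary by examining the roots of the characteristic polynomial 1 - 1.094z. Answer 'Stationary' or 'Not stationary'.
\text{Not stationary}

The AR(p) characteristic polynomial is P(z) = 1 - 1.094z.
Stationarity requires all roots to lie outside the unit circle, i.e. |z| > 1 for every root.
This is linear in z: 1 + (-1.094) z = 0  =>  z = -1/(-1.094) = 0.914077,  |z| = 0.914077.
Moduli of all roots: 0.9141.
All moduli strictly greater than 1? No.
Verdict: Not stationary.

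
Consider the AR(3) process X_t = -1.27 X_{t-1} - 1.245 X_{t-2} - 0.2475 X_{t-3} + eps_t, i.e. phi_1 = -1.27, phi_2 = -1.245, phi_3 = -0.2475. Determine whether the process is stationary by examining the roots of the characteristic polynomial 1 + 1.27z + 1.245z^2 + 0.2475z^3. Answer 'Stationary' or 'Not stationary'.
\text{Stationary}

The AR(p) characteristic polynomial is P(z) = 1 + 1.27z + 1.245z^2 + 0.2475z^3.
Stationarity requires all roots to lie outside the unit circle, i.e. |z| > 1 for every root.
Degree 3: look for a simple real root z0 first, then factor out (1 - z/z0) and solve the remaining quadratic.
Testing z0 = -4: P(-4) = 1 + (1.27)(-4) + (1.245)(-4)^2 + (0.2475)(-4)^3
  = 1 + (-5.08) + (19.92) + (-15.84) = 0.  So z_0 = -4 is a root, |z_0| = 4.
Divide out the factor (1 + 0.25 z) = (1 - z/z0) (since 1/z0 = -0.25):
  P(z) = (1 + 0.25 z)(1 + (1.02) z + (0.99) z^2)
  [check: z-coef 1.02 - (-0.25) = 1.27; z^2-coef 0.99 - (-0.25)(1.02) = 1.245; z^3-coef -(-0.25)(0.99) = 0.2475.]
Remaining roots from the quadratic factor 1 + (1.02) z + (0.99) z^2:
  Set 1 + (1.02) z + (0.99) z^2 = 0, i.e. a z^2 + b z + c = 0 with a = 0.99, b = 1.02, c = 1.
  Discriminant D = b^2 - 4ac = (1.02)^2 - 4*(0.99)*1 = 1.0404 - (3.96) = -2.9196.
  D < 0, so the roots are the complex-conjugate pair z = (-b +/- i sqrt(-D)) / (2a) = -0.5152 +/- 0.863i.
  For a conjugate pair |z|^2 = z * conj(z) = (product of roots) = c/a = 1/(0.99) = 1.010101, so |z| = sqrt(1.010101) = 1.005 for both roots.
Moduli of all roots: 4.0000, 1.0050, 1.0050.
All moduli strictly greater than 1? Yes.
Verdict: Stationary.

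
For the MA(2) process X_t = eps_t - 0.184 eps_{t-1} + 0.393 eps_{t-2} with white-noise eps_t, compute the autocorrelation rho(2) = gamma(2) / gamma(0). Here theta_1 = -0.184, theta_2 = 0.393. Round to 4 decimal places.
\rho(2) = 0.3307

For an MA(q) process with theta_0 = 1, the autocovariance is
  gamma(k) = sigma^2 * sum_{i=0..q-k} theta_i * theta_{i+k},
and rho(k) = gamma(k) / gamma(0). Sigma^2 cancels.
  numerator   = (1)*(0.393) = 0.393.
  denominator = (1)^2 + (-0.184)^2 + (0.393)^2 = 1.188305.
  rho(2) = 0.393 / 1.188305 = 0.3307.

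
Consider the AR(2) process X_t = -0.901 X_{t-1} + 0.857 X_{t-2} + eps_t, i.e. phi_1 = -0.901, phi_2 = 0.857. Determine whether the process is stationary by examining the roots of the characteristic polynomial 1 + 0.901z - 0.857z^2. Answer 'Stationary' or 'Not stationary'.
\text{Not stationary}

The AR(p) characteristic polynomial is P(z) = 1 + 0.901z - 0.857z^2.
Stationarity requires all roots to lie outside the unit circle, i.e. |z| > 1 for every root.
Set 1 + (0.901) z + (-0.857) z^2 = 0, i.e. a z^2 + b z + c = 0 with a = -0.857, b = 0.901, c = 1.
Discriminant D = b^2 - 4ac = (0.901)^2 - 4*(-0.857)*1 = 0.811801 - (-3.428) = 4.239801.
D >= 0, so the roots are real: z = (-b +/- sqrt(D)) / (2a) = (-0.901 +/- 2.059078) / (-1.714).
  z_1 = (-0.901 + 2.059078) / (-1.714) = -0.6757,   |z_1| = 0.6757.
  z_2 = (-0.901 - 2.059078) / (-1.714) = 1.727,   |z_2| = 1.727.
Moduli of all roots: 0.6757, 1.7270.
All moduli strictly greater than 1? No.
Verdict: Not stationary.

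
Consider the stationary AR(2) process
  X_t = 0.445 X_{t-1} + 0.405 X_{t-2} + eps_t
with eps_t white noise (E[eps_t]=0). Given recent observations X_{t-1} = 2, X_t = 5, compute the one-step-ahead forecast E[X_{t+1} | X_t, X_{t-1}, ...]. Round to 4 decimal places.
E[X_{t+1} \mid \mathcal F_t] = 3.0350

For an AR(p) model X_t = c + sum_i phi_i X_{t-i} + eps_t, the
one-step-ahead conditional mean is
  E[X_{t+1} | X_t, ...] = c + sum_i phi_i X_{t+1-i}.
Substitute known values:
  E[X_{t+1} | ...] = (0.445) * (5) + (0.405) * (2)
                   = 3.0350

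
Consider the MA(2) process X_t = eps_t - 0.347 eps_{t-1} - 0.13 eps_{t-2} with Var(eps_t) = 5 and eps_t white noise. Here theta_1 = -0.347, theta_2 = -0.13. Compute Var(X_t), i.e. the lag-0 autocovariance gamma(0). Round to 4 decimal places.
\gamma(0) = 5.6865

For an MA(q) process X_t = eps_t + sum_i theta_i eps_{t-i} with
Var(eps_t) = sigma^2, the variance is
  gamma(0) = sigma^2 * (1 + sum_i theta_i^2).
  sum_i theta_i^2 = (-0.347)^2 + (-0.13)^2 = 0.120409 + 0.0169 = 0.137309.
  gamma(0) = 5 * (1 + 0.137309) = 5 * 1.137309 = 5.686545, which rounds to 5.6865.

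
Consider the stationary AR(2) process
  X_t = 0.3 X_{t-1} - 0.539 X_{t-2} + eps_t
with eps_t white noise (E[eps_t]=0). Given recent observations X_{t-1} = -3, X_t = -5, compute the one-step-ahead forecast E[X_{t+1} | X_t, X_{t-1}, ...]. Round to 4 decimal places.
E[X_{t+1} \mid \mathcal F_t] = 0.1170

For an AR(p) model X_t = c + sum_i phi_i X_{t-i} + eps_t, the
one-step-ahead conditional mean is
  E[X_{t+1} | X_t, ...] = c + sum_i phi_i X_{t+1-i}.
Substitute known values:
  E[X_{t+1} | ...] = (0.3) * (-5) + (-0.539) * (-3)
                   = 0.1170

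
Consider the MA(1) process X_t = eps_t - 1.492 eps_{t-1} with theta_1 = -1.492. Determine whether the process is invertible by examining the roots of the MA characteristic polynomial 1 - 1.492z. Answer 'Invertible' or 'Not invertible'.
\text{Not invertible}

The MA(q) characteristic polynomial is P(z) = 1 - 1.492z.
Invertibility requires all roots to lie outside the unit circle, i.e. |z| > 1 for every root.
This is linear in z: 1 + (-1.492) z = 0  =>  z = -1/(-1.492) = 0.670241,  |z| = 0.670241.
Moduli of all roots: 0.6702.
All moduli strictly greater than 1? No.
Verdict: Not invertible.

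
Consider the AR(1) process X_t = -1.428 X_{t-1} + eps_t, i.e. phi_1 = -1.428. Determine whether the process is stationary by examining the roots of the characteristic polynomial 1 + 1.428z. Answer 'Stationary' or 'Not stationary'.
\text{Not stationary}

The AR(p) characteristic polynomial is P(z) = 1 + 1.428z.
Stationarity requires all roots to lie outside the unit circle, i.e. |z| > 1 for every root.
This is linear in z: 1 + (1.428) z = 0  =>  z = -1/(1.428) = -0.70028,  |z| = 0.70028.
Moduli of all roots: 0.7003.
All moduli strictly greater than 1? No.
Verdict: Not stationary.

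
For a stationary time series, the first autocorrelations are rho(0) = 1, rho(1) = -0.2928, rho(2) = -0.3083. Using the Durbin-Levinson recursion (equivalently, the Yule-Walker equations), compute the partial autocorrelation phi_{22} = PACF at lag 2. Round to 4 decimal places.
\phi_{22} = -0.4310

The PACF at lag k is phi_{kk}, the last component of the solution
to the Yule-Walker system G_k phi = r_k where
  (G_k)_{ij} = rho(|i - j|), (r_k)_i = rho(i), i,j = 1..k.
Equivalently, Durbin-Levinson gives phi_{kk} iteratively:
  phi_{11} = rho(1)
  phi_{kk} = [rho(k) - sum_{j=1..k-1} phi_{k-1,j} rho(k-j)]
            / [1 - sum_{j=1..k-1} phi_{k-1,j} rho(j)],
  phi_{k,j} = phi_{k-1,j} - phi_{kk} phi_{k-1,k-j},  j = 1..k-1.
Step k = 1:
  phi_11 = rho(1) = -0.2928.
Step k = 2:
  phi_22 = [rho(2) - phi_11 rho(1)] / [1 - phi_11 rho(1)] = [-0.3083 - (-0.2928)(-0.2928)] / [1 - (-0.2928)(-0.2928)]
         = -0.39403184 / 0.91426816 = -0.431.
Therefore phi_{22} = -0.4310.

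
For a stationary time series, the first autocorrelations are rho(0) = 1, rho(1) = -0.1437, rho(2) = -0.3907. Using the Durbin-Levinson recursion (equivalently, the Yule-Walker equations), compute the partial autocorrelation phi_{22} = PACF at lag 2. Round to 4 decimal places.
\phi_{22} = -0.4200

The PACF at lag k is phi_{kk}, the last component of the solution
to the Yule-Walker system G_k phi = r_k where
  (G_k)_{ij} = rho(|i - j|), (r_k)_i = rho(i), i,j = 1..k.
Equivalently, Durbin-Levinson gives phi_{kk} iteratively:
  phi_{11} = rho(1)
  phi_{kk} = [rho(k) - sum_{j=1..k-1} phi_{k-1,j} rho(k-j)]
            / [1 - sum_{j=1..k-1} phi_{k-1,j} rho(j)],
  phi_{k,j} = phi_{k-1,j} - phi_{kk} phi_{k-1,k-j},  j = 1..k-1.
Step k = 1:
  phi_11 = rho(1) = -0.1437.
Step k = 2:
  phi_22 = [rho(2) - phi_11 rho(1)] / [1 - phi_11 rho(1)] = [-0.3907 - (-0.1437)(-0.1437)] / [1 - (-0.1437)(-0.1437)]
         = -0.41134969 / 0.97935031 = -0.42.
Therefore phi_{22} = -0.4200.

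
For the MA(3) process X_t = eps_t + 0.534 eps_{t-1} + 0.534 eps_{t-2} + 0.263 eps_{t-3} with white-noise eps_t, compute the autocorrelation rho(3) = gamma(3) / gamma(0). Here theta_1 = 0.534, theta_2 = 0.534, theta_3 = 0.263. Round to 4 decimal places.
\rho(3) = 0.1604

For an MA(q) process with theta_0 = 1, the autocovariance is
  gamma(k) = sigma^2 * sum_{i=0..q-k} theta_i * theta_{i+k},
and rho(k) = gamma(k) / gamma(0). Sigma^2 cancels.
  numerator   = (1)*(0.263) = 0.263.
  denominator = (1)^2 + (0.534)^2 + (0.534)^2 + (0.263)^2 = 1.639481.
  rho(3) = 0.263 / 1.639481 = 0.1604.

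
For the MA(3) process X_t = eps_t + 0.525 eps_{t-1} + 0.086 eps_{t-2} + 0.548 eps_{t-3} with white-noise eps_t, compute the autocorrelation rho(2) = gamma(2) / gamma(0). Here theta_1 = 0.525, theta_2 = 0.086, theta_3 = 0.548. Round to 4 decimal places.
\rho(2) = 0.2360

For an MA(q) process with theta_0 = 1, the autocovariance is
  gamma(k) = sigma^2 * sum_{i=0..q-k} theta_i * theta_{i+k},
and rho(k) = gamma(k) / gamma(0). Sigma^2 cancels.
  numerator   = (1)*(0.086) + (0.525)*(0.548) = 0.3737.
  denominator = (1)^2 + (0.525)^2 + (0.086)^2 + (0.548)^2 = 1.583325.
  rho(2) = 0.3737 / 1.583325 = 0.2360.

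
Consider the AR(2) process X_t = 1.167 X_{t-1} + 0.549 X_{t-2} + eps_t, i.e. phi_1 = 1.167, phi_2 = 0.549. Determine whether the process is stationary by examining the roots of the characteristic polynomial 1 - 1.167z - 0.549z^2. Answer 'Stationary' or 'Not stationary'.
\text{Not stationary}

The AR(p) characteristic polynomial is P(z) = 1 - 1.167z - 0.549z^2.
Stationarity requires all roots to lie outside the unit circle, i.e. |z| > 1 for every root.
Set 1 + (-1.167) z + (-0.549) z^2 = 0, i.e. a z^2 + b z + c = 0 with a = -0.549, b = -1.167, c = 1.
Discriminant D = b^2 - 4ac = (-1.167)^2 - 4*(-0.549)*1 = 1.361889 - (-2.196) = 3.557889.
D >= 0, so the roots are real: z = (-b +/- sqrt(D)) / (2a) = (1.167 +/- 1.886237) / (-1.098).
  z_1 = (1.167 + 1.886237) / (-1.098) = -2.7807,   |z_1| = 2.7807.
  z_2 = (1.167 - 1.886237) / (-1.098) = 0.655,   |z_2| = 0.655.
Moduli of all roots: 2.7807, 0.6550.
All moduli strictly greater than 1? No.
Verdict: Not stationary.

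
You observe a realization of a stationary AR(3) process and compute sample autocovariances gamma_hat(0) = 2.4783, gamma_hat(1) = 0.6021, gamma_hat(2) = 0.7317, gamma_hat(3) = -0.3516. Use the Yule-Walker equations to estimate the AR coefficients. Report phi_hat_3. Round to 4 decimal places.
\hat\phi_{3} = -0.2910

The Yule-Walker equations for an AR(p) process read, in matrix form,
  Gamma_p phi = r_p,   with   (Gamma_p)_{ij} = gamma(|i - j|),
                       (r_p)_i = gamma(i),   i,j = 1..p.
Substitute the sample gammas (Toeplitz matrix and right-hand side of size 3):
  Gamma_p = [[2.4783, 0.6021, 0.7317], [0.6021, 2.4783, 0.6021], [0.7317, 0.6021, 2.4783]]
  r_p     = [0.6021, 0.7317, -0.3516]
Written out (R1..R3):
  (R1) 2.4783 phi_1 + 0.6021 phi_2 + 0.7317 phi_3 = 0.6021
  (R2) 0.6021 phi_1 + 2.4783 phi_2 + 0.6021 phi_3 = 0.7317
  (R3) 0.7317 phi_1 + 0.6021 phi_2 + 2.4783 phi_3 = -0.3516
Gaussian elimination:
  R2 <- R2 - (0.6021/2.4783) R1 = R2 - (0.242949) R1:  2.332021 phi_2 + 0.424334 phi_3 = 0.585421
  R3 <- R3 - (0.7317/2.4783) R1 = R3 - (0.295243) R1:  0.424334 phi_2 + 2.262271 phi_3 = -0.529366
  R3 <- R3 - (0.424334/2.332021) R2 = R3 - (0.18196) R2:  2.185059 phi_3 = -0.635889
Back-substitution:
  phi_hat_3 = -0.635889 / 2.185059 = -0.291017
  phi_hat_2 = (0.585421 - (0.424334)(-0.291017)) / 2.332021 = 0.303989
  phi_hat_1 = (0.6021 - (0.6021)(0.303989) - (0.7317)(-0.291017)) / 2.4783 = 0.255016
So phi_hat = [0.2550, 0.3040, -0.2910].
Therefore phi_hat_3 = -0.2910.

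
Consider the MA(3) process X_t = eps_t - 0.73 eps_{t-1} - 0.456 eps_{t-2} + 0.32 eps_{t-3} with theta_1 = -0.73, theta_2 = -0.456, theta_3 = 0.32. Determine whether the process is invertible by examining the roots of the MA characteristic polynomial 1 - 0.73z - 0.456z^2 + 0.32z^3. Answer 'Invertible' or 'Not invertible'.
\text{Invertible}

The MA(q) characteristic polynomial is P(z) = 1 - 0.73z - 0.456z^2 + 0.32z^3.
Invertibility requires all roots to lie outside the unit circle, i.e. |z| > 1 for every root.
Degree 3: look for a simple real root z0 first, then factor out (1 - z/z0) and solve the remaining quadratic.
Testing z0 = 1.25: P(1.25) = 1 + (-0.73)(1.25) + (-0.456)(1.25)^2 + (0.32)(1.25)^3
  = 1 + (-0.9125) + (-0.7125) + (0.625) = 0.  So z_0 = 1.25 is a root, |z_0| = 1.25.
Divide out the factor (1 - 0.8 z) = (1 - z/z0) (since 1/z0 = 0.8):
  P(z) = (1 - 0.8 z)(1 + (0.07) z + (-0.4) z^2)
  [check: z-coef 0.07 - (0.8) = -0.73; z^2-coef -0.4 - (0.8)(0.07) = -0.456; z^3-coef -(0.8)(-0.4) = 0.32.]
Remaining roots from the quadratic factor 1 + (0.07) z + (-0.4) z^2:
  Set 1 + (0.07) z + (-0.4) z^2 = 0, i.e. a z^2 + b z + c = 0 with a = -0.4, b = 0.07, c = 1.
  Discriminant D = b^2 - 4ac = (0.07)^2 - 4*(-0.4)*1 = 0.0049 - (-1.6) = 1.6049.
  D >= 0, so the roots are real: z = (-b +/- sqrt(D)) / (2a) = (-0.07 +/- 1.266846) / (-0.8).
    z_1 = (-0.07 + 1.266846) / (-0.8) = -1.4961,   |z_1| = 1.4961.
    z_2 = (-0.07 - 1.266846) / (-0.8) = 1.6711,   |z_2| = 1.6711.
Moduli of all roots: 1.2500, 1.4961, 1.6711.
All moduli strictly greater than 1? Yes.
Verdict: Invertible.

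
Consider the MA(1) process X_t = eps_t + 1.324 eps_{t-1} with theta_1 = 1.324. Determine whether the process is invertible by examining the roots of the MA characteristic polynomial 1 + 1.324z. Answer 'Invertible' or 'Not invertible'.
\text{Not invertible}

The MA(q) characteristic polynomial is P(z) = 1 + 1.324z.
Invertibility requires all roots to lie outside the unit circle, i.e. |z| > 1 for every root.
This is linear in z: 1 + (1.324) z = 0  =>  z = -1/(1.324) = -0.755287,  |z| = 0.755287.
Moduli of all roots: 0.7553.
All moduli strictly greater than 1? No.
Verdict: Not invertible.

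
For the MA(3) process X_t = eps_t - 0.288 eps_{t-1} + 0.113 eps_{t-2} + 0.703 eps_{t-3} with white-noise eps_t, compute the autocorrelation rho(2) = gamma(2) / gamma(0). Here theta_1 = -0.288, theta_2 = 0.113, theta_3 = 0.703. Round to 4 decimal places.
\rho(2) = -0.0563

For an MA(q) process with theta_0 = 1, the autocovariance is
  gamma(k) = sigma^2 * sum_{i=0..q-k} theta_i * theta_{i+k},
and rho(k) = gamma(k) / gamma(0). Sigma^2 cancels.
  numerator   = (1)*(0.113) + (-0.288)*(0.703) = -0.089464.
  denominator = (1)^2 + (-0.288)^2 + (0.113)^2 + (0.703)^2 = 1.589922.
  rho(2) = -0.089464 / 1.589922 = -0.0563.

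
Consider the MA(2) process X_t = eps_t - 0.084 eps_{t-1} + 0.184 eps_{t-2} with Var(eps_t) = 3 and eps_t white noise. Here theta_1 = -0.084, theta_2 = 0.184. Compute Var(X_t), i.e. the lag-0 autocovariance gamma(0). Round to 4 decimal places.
\gamma(0) = 3.1227

For an MA(q) process X_t = eps_t + sum_i theta_i eps_{t-i} with
Var(eps_t) = sigma^2, the variance is
  gamma(0) = sigma^2 * (1 + sum_i theta_i^2).
  sum_i theta_i^2 = (-0.084)^2 + (0.184)^2 = 0.007056 + 0.033856 = 0.040912.
  gamma(0) = 3 * (1 + 0.040912) = 3 * 1.040912 = 3.122736, which rounds to 3.1227.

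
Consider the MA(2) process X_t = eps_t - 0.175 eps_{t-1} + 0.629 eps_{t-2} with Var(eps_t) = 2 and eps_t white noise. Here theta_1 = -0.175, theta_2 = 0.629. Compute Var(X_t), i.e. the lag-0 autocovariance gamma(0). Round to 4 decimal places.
\gamma(0) = 2.8525

For an MA(q) process X_t = eps_t + sum_i theta_i eps_{t-i} with
Var(eps_t) = sigma^2, the variance is
  gamma(0) = sigma^2 * (1 + sum_i theta_i^2).
  sum_i theta_i^2 = (-0.175)^2 + (0.629)^2 = 0.030625 + 0.395641 = 0.426266.
  gamma(0) = 2 * (1 + 0.426266) = 2 * 1.426266 = 2.852532, which rounds to 2.8525.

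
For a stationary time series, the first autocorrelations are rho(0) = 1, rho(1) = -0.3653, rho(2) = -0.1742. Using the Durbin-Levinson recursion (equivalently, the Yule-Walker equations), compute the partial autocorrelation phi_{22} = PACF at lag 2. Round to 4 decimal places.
\phi_{22} = -0.3550

The PACF at lag k is phi_{kk}, the last component of the solution
to the Yule-Walker system G_k phi = r_k where
  (G_k)_{ij} = rho(|i - j|), (r_k)_i = rho(i), i,j = 1..k.
Equivalently, Durbin-Levinson gives phi_{kk} iteratively:
  phi_{11} = rho(1)
  phi_{kk} = [rho(k) - sum_{j=1..k-1} phi_{k-1,j} rho(k-j)]
            / [1 - sum_{j=1..k-1} phi_{k-1,j} rho(j)],
  phi_{k,j} = phi_{k-1,j} - phi_{kk} phi_{k-1,k-j},  j = 1..k-1.
Step k = 1:
  phi_11 = rho(1) = -0.3653.
Step k = 2:
  phi_22 = [rho(2) - phi_11 rho(1)] / [1 - phi_11 rho(1)] = [-0.1742 - (-0.3653)(-0.3653)] / [1 - (-0.3653)(-0.3653)]
         = -0.30764409 / 0.86655591 = -0.355.
Therefore phi_{22} = -0.3550.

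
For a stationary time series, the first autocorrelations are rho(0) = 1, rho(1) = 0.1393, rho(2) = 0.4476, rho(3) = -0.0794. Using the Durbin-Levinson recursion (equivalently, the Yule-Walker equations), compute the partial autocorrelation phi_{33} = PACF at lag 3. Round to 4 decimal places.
\phi_{33} = -0.2210

The PACF at lag k is phi_{kk}, the last component of the solution
to the Yule-Walker system G_k phi = r_k where
  (G_k)_{ij} = rho(|i - j|), (r_k)_i = rho(i), i,j = 1..k.
Equivalently, Durbin-Levinson gives phi_{kk} iteratively:
  phi_{11} = rho(1)
  phi_{kk} = [rho(k) - sum_{j=1..k-1} phi_{k-1,j} rho(k-j)]
            / [1 - sum_{j=1..k-1} phi_{k-1,j} rho(j)],
  phi_{k,j} = phi_{k-1,j} - phi_{kk} phi_{k-1,k-j},  j = 1..k-1.
Step k = 1:
  phi_11 = rho(1) = 0.1393.
Step k = 2:
  phi_22 = [rho(2) - phi_11 rho(1)] / [1 - phi_11 rho(1)] = [0.4476 - (0.1393)(0.1393)] / [1 - (0.1393)(0.1393)]
         = 0.42819551 / 0.98059551 = 0.436669.
  Update: phi_21 = phi_11 - phi_22 phi_11 = 0.1393 - (0.436669)(0.1393) = 0.078472.
Step k = 3:
  phi_33 = [rho(3) - phi_21 rho(2) - phi_22 rho(1)] / [1 - phi_21 rho(1) - phi_22 rho(2)]
    numerator   = -0.0794 - (0.078472)(0.4476) - (0.436669)(0.1393) = -0.17535205
    denominator = 1 - (0.078472)(0.1393) - (0.436669)(0.4476) = 0.79361587
  phi_33 = -0.17535205 / 0.79361587 = -0.221.
Therefore phi_{33} = -0.2210.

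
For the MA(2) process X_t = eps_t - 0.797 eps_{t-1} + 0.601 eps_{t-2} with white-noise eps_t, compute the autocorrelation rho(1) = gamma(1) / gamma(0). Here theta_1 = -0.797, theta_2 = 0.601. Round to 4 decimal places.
\rho(1) = -0.6391

For an MA(q) process with theta_0 = 1, the autocovariance is
  gamma(k) = sigma^2 * sum_{i=0..q-k} theta_i * theta_{i+k},
and rho(k) = gamma(k) / gamma(0). Sigma^2 cancels.
  numerator   = (1)*(-0.797) + (-0.797)*(0.601) = -1.275997.
  denominator = (1)^2 + (-0.797)^2 + (0.601)^2 = 1.99641.
  rho(1) = -1.275997 / 1.99641 = -0.6391.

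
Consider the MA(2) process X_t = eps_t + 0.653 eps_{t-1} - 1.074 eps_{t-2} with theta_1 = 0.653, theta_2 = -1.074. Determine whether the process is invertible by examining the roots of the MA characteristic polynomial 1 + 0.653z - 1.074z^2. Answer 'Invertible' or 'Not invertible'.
\text{Not invertible}

The MA(q) characteristic polynomial is P(z) = 1 + 0.653z - 1.074z^2.
Invertibility requires all roots to lie outside the unit circle, i.e. |z| > 1 for every root.
Set 1 + (0.653) z + (-1.074) z^2 = 0, i.e. a z^2 + b z + c = 0 with a = -1.074, b = 0.653, c = 1.
Discriminant D = b^2 - 4ac = (0.653)^2 - 4*(-1.074)*1 = 0.426409 - (-4.296) = 4.722409.
D >= 0, so the roots are real: z = (-b +/- sqrt(D)) / (2a) = (-0.653 +/- 2.17311) / (-2.148).
  z_1 = (-0.653 + 2.17311) / (-2.148) = -0.7077,   |z_1| = 0.7077.
  z_2 = (-0.653 - 2.17311) / (-2.148) = 1.3157,   |z_2| = 1.3157.
Moduli of all roots: 0.7077, 1.3157.
All moduli strictly greater than 1? No.
Verdict: Not invertible.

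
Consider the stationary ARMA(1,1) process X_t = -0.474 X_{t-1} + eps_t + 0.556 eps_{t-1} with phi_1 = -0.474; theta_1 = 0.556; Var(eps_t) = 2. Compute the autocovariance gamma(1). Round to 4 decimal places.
\gamma(1) = 0.1558

Multiply the model equation by X_{t-k} and take expectations. With theta_0 = psi_0 = 1 and psi_j the MA(infinity) weights, this gives
  gamma(k) - sum_i phi_i gamma(k-i) = c_k,
  c_k = sigma^2 * sum_{j=k..q} theta_j psi_{j-k}   (c_k = 0 for k > q),
using gamma(-m) = gamma(m).
psi-weights needed (psi_j = theta_j + sum_i phi_i psi_{j-i}):
  psi_1 = theta_1 + phi_1 = 0.556 + (-0.474) = 0.082
Right-hand sides:
  c_0 = sigma^2 (1 + theta_1 psi_1) = 2 * (1 + (0.556)(0.082)) = 2 * 1.045592 = 2.091184
  c_1 = sigma^2 theta_1 = 2 * (0.556) = 1.112
  c_2 = 0
Equations for k = 0 and k = 1 (AR order 1):
  gamma(0) = phi_1 gamma(1) + c_0
  gamma(1) = phi_1 gamma(0) + c_1
Substituting the second into the first: gamma(0) (1 - phi_1^2) = c_0 + phi_1 c_1, so
  gamma(0) = (c_0 + phi_1 c_1) / (1 - phi_1^2) = (2.091184 + (-0.474)(1.112)) / (1 - (-0.474)^2) = 1.564096 / 0.775324 = 2.017345.
  gamma(1) = phi_1 gamma(0) + c_1 = (-0.474)(2.017345) + (1.112) = 0.155778.
Therefore gamma(1) = 0.1558 (to 4 decimal places).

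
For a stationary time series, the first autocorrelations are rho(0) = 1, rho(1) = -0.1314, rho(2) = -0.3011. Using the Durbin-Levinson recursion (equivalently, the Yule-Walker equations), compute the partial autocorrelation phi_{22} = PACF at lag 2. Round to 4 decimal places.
\phi_{22} = -0.3240

The PACF at lag k is phi_{kk}, the last component of the solution
to the Yule-Walker system G_k phi = r_k where
  (G_k)_{ij} = rho(|i - j|), (r_k)_i = rho(i), i,j = 1..k.
Equivalently, Durbin-Levinson gives phi_{kk} iteratively:
  phi_{11} = rho(1)
  phi_{kk} = [rho(k) - sum_{j=1..k-1} phi_{k-1,j} rho(k-j)]
            / [1 - sum_{j=1..k-1} phi_{k-1,j} rho(j)],
  phi_{k,j} = phi_{k-1,j} - phi_{kk} phi_{k-1,k-j},  j = 1..k-1.
Step k = 1:
  phi_11 = rho(1) = -0.1314.
Step k = 2:
  phi_22 = [rho(2) - phi_11 rho(1)] / [1 - phi_11 rho(1)] = [-0.3011 - (-0.1314)(-0.1314)] / [1 - (-0.1314)(-0.1314)]
         = -0.31836596 / 0.98273404 = -0.324.
Therefore phi_{22} = -0.3240.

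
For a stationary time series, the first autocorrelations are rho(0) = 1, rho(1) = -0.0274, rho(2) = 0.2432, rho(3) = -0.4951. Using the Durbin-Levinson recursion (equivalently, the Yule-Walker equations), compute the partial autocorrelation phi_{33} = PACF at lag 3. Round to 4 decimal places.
\phi_{33} = -0.5140

The PACF at lag k is phi_{kk}, the last component of the solution
to the Yule-Walker system G_k phi = r_k where
  (G_k)_{ij} = rho(|i - j|), (r_k)_i = rho(i), i,j = 1..k.
Equivalently, Durbin-Levinson gives phi_{kk} iteratively:
  phi_{11} = rho(1)
  phi_{kk} = [rho(k) - sum_{j=1..k-1} phi_{k-1,j} rho(k-j)]
            / [1 - sum_{j=1..k-1} phi_{k-1,j} rho(j)],
  phi_{k,j} = phi_{k-1,j} - phi_{kk} phi_{k-1,k-j},  j = 1..k-1.
Step k = 1:
  phi_11 = rho(1) = -0.0274.
Step k = 2:
  phi_22 = [rho(2) - phi_11 rho(1)] / [1 - phi_11 rho(1)] = [0.2432 - (-0.0274)(-0.0274)] / [1 - (-0.0274)(-0.0274)]
         = 0.24244924 / 0.99924924 = 0.242631.
  Update: phi_21 = phi_11 - phi_22 phi_11 = -0.0274 - (0.242631)(-0.0274) = -0.020752.
Step k = 3:
  phi_33 = [rho(3) - phi_21 rho(2) - phi_22 rho(1)] / [1 - phi_21 rho(1) - phi_22 rho(2)]
    numerator   = -0.4951 - (-0.020752)(0.2432) - (0.242631)(-0.0274) = -0.48340504
    denominator = 1 - (-0.020752)(-0.0274) - (0.242631)(0.2432) = 0.94042344
  phi_33 = -0.48340504 / 0.94042344 = -0.514.
Therefore phi_{33} = -0.5140.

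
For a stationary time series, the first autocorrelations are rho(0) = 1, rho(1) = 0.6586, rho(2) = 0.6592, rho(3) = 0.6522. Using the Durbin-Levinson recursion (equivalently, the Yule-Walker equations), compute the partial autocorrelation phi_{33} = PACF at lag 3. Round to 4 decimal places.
\phi_{33} = 0.2701

The PACF at lag k is phi_{kk}, the last component of the solution
to the Yule-Walker system G_k phi = r_k where
  (G_k)_{ij} = rho(|i - j|), (r_k)_i = rho(i), i,j = 1..k.
Equivalently, Durbin-Levinson gives phi_{kk} iteratively:
  phi_{11} = rho(1)
  phi_{kk} = [rho(k) - sum_{j=1..k-1} phi_{k-1,j} rho(k-j)]
            / [1 - sum_{j=1..k-1} phi_{k-1,j} rho(j)],
  phi_{k,j} = phi_{k-1,j} - phi_{kk} phi_{k-1,k-j},  j = 1..k-1.
Step k = 1:
  phi_11 = rho(1) = 0.6586.
Step k = 2:
  phi_22 = [rho(2) - phi_11 rho(1)] / [1 - phi_11 rho(1)] = [0.6592 - (0.6586)(0.6586)] / [1 - (0.6586)(0.6586)]
         = 0.22544604 / 0.56624604 = 0.398141.
  Update: phi_21 = phi_11 - phi_22 phi_11 = 0.6586 - (0.398141)(0.6586) = 0.396384.
Step k = 3:
  phi_33 = [rho(3) - phi_21 rho(2) - phi_22 rho(1)] / [1 - phi_21 rho(1) - phi_22 rho(2)]
    numerator   = 0.6522 - (0.396384)(0.6592) - (0.398141)(0.6586) = 0.12868767
    denominator = 1 - (0.396384)(0.6586) - (0.398141)(0.6592) = 0.47648662
  phi_33 = 0.12868767 / 0.47648662 = 0.2701.
Therefore phi_{33} = 0.2701.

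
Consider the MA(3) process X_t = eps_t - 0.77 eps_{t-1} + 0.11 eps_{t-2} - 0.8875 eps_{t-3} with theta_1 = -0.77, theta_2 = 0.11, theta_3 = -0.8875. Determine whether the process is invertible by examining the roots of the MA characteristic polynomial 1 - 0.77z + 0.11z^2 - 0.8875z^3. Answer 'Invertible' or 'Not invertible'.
\text{Not invertible}

The MA(q) characteristic polynomial is P(z) = 1 - 0.77z + 0.11z^2 - 0.8875z^3.
Invertibility requires all roots to lie outside the unit circle, i.e. |z| > 1 for every root.
Degree 3: look for a simple real root z0 first, then factor out (1 - z/z0) and solve the remaining quadratic.
Testing z0 = 0.8: P(0.8) = 1 + (-0.77)(0.8) + (0.11)(0.8)^2 + (-0.8875)(0.8)^3
  = 1 + (-0.616) + (0.0704) + (-0.4544) = 0.  So z_0 = 0.8 is a root, |z_0| = 0.8.
Divide out the factor (1 - 1.25 z) = (1 - z/z0) (since 1/z0 = 1.25):
  P(z) = (1 - 1.25 z)(1 + (0.48) z + (0.71) z^2)
  [check: z-coef 0.48 - (1.25) = -0.77; z^2-coef 0.71 - (1.25)(0.48) = 0.11; z^3-coef -(1.25)(0.71) = -0.8875.]
Remaining roots from the quadratic factor 1 + (0.48) z + (0.71) z^2:
  Set 1 + (0.48) z + (0.71) z^2 = 0, i.e. a z^2 + b z + c = 0 with a = 0.71, b = 0.48, c = 1.
  Discriminant D = b^2 - 4ac = (0.48)^2 - 4*(0.71)*1 = 0.2304 - (2.84) = -2.6096.
  D < 0, so the roots are the complex-conjugate pair z = (-b +/- i sqrt(-D)) / (2a) = -0.338 +/- 1.1376i.
  For a conjugate pair |z|^2 = z * conj(z) = (product of roots) = c/a = 1/(0.71) = 1.408451, so |z| = sqrt(1.408451) = 1.1868 for both roots.
Moduli of all roots: 0.8000, 1.1868, 1.1868.
All moduli strictly greater than 1? No.
Verdict: Not invertible.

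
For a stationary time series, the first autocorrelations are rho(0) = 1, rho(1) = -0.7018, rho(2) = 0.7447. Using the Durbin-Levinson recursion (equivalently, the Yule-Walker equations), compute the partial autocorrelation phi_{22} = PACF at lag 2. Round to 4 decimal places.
\phi_{22} = 0.4969

The PACF at lag k is phi_{kk}, the last component of the solution
to the Yule-Walker system G_k phi = r_k where
  (G_k)_{ij} = rho(|i - j|), (r_k)_i = rho(i), i,j = 1..k.
Equivalently, Durbin-Levinson gives phi_{kk} iteratively:
  phi_{11} = rho(1)
  phi_{kk} = [rho(k) - sum_{j=1..k-1} phi_{k-1,j} rho(k-j)]
            / [1 - sum_{j=1..k-1} phi_{k-1,j} rho(j)],
  phi_{k,j} = phi_{k-1,j} - phi_{kk} phi_{k-1,k-j},  j = 1..k-1.
Step k = 1:
  phi_11 = rho(1) = -0.7018.
Step k = 2:
  phi_22 = [rho(2) - phi_11 rho(1)] / [1 - phi_11 rho(1)] = [0.7447 - (-0.7018)(-0.7018)] / [1 - (-0.7018)(-0.7018)]
         = 0.25217676 / 0.50747676 = 0.4969.
Therefore phi_{22} = 0.4969.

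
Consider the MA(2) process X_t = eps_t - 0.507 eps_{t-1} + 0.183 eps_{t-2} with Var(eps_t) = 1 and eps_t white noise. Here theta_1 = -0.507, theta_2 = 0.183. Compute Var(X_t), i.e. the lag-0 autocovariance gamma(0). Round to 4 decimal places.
\gamma(0) = 1.2905

For an MA(q) process X_t = eps_t + sum_i theta_i eps_{t-i} with
Var(eps_t) = sigma^2, the variance is
  gamma(0) = sigma^2 * (1 + sum_i theta_i^2).
  sum_i theta_i^2 = (-0.507)^2 + (0.183)^2 = 0.257049 + 0.033489 = 0.290538.
  gamma(0) = 1 * (1 + 0.290538) = 1 * 1.290538 = 1.290538, which rounds to 1.2905.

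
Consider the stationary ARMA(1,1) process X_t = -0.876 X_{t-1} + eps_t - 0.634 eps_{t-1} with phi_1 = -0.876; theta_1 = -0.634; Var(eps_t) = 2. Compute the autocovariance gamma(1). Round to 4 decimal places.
\gamma(1) = -20.1925

Multiply the model equation by X_{t-k} and take expectations. With theta_0 = psi_0 = 1 and psi_j the MA(infinity) weights, this gives
  gamma(k) - sum_i phi_i gamma(k-i) = c_k,
  c_k = sigma^2 * sum_{j=k..q} theta_j psi_{j-k}   (c_k = 0 for k > q),
using gamma(-m) = gamma(m).
psi-weights needed (psi_j = theta_j + sum_i phi_i psi_{j-i}):
  psi_1 = theta_1 + phi_1 = -0.634 + (-0.876) = -1.51
Right-hand sides:
  c_0 = sigma^2 (1 + theta_1 psi_1) = 2 * (1 + (-0.634)(-1.51)) = 2 * 1.95734 = 3.91468
  c_1 = sigma^2 theta_1 = 2 * (-0.634) = -1.268
  c_2 = 0
Equations for k = 0 and k = 1 (AR order 1):
  gamma(0) = phi_1 gamma(1) + c_0
  gamma(1) = phi_1 gamma(0) + c_1
Substituting the second into the first: gamma(0) (1 - phi_1^2) = c_0 + phi_1 c_1, so
  gamma(0) = (c_0 + phi_1 c_1) / (1 - phi_1^2) = (3.91468 + (-0.876)(-1.268)) / (1 - (-0.876)^2) = 5.025448 / 0.232624 = 21.603308.
  gamma(1) = phi_1 gamma(0) + c_1 = (-0.876)(21.603308) + (-1.268) = -20.192498.
Therefore gamma(1) = -20.1925 (to 4 decimal places).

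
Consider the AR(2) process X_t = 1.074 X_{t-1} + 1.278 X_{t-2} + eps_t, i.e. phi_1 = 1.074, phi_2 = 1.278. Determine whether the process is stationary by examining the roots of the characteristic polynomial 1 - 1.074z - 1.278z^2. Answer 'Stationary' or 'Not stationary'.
\text{Not stationary}

The AR(p) characteristic polynomial is P(z) = 1 - 1.074z - 1.278z^2.
Stationarity requires all roots to lie outside the unit circle, i.e. |z| > 1 for every root.
Set 1 + (-1.074) z + (-1.278) z^2 = 0, i.e. a z^2 + b z + c = 0 with a = -1.278, b = -1.074, c = 1.
Discriminant D = b^2 - 4ac = (-1.074)^2 - 4*(-1.278)*1 = 1.153476 - (-5.112) = 6.265476.
D >= 0, so the roots are real: z = (-b +/- sqrt(D)) / (2a) = (1.074 +/- 2.503093) / (-2.556).
  z_1 = (1.074 + 2.503093) / (-2.556) = -1.3995,   |z_1| = 1.3995.
  z_2 = (1.074 - 2.503093) / (-2.556) = 0.5591,   |z_2| = 0.5591.
Moduli of all roots: 1.3995, 0.5591.
All moduli strictly greater than 1? No.
Verdict: Not stationary.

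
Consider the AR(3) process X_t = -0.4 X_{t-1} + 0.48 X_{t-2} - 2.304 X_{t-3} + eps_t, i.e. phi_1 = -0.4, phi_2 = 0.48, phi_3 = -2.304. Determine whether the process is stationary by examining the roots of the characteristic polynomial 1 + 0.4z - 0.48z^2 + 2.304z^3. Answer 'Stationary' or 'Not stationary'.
\text{Not stationary}

The AR(p) characteristic polynomial is P(z) = 1 + 0.4z - 0.48z^2 + 2.304z^3.
Stationarity requires all roots to lie outside the unit circle, i.e. |z| > 1 for every root.
Degree 3: look for a simple real root z0 first, then factor out (1 - z/z0) and solve the remaining quadratic.
Testing z0 = -0.625: P(-0.625) = 1 + (0.4)(-0.625) + (-0.48)(-0.625)^2 + (2.304)(-0.625)^3
  = 1 + (-0.25) + (-0.1875) + (-0.5625) = 0.  So z_0 = -0.625 is a root, |z_0| = 0.625.
Divide out the factor (1 + 1.6 z) = (1 - z/z0) (since 1/z0 = -1.6):
  P(z) = (1 + 1.6 z)(1 + (-1.2) z + (1.44) z^2)
  [check: z-coef -1.2 - (-1.6) = 0.4; z^2-coef 1.44 - (-1.6)(-1.2) = -0.48; z^3-coef -(-1.6)(1.44) = 2.304.]
Remaining roots from the quadratic factor 1 + (-1.2) z + (1.44) z^2:
  Set 1 + (-1.2) z + (1.44) z^2 = 0, i.e. a z^2 + b z + c = 0 with a = 1.44, b = -1.2, c = 1.
  Discriminant D = b^2 - 4ac = (-1.2)^2 - 4*(1.44)*1 = 1.44 - (5.76) = -4.32.
  D < 0, so the roots are the complex-conjugate pair z = (-b +/- i sqrt(-D)) / (2a) = 0.4167 +/- 0.7217i.
  For a conjugate pair |z|^2 = z * conj(z) = (product of roots) = c/a = 1/(1.44) = 0.694444, so |z| = sqrt(0.694444) = 0.8333 for both roots.
Moduli of all roots: 0.6250, 0.8333, 0.8333.
All moduli strictly greater than 1? No.
Verdict: Not stationary.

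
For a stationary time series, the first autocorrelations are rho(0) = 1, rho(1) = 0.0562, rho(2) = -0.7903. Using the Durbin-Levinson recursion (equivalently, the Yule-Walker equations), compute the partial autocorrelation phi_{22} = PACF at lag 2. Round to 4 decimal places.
\phi_{22} = -0.7960

The PACF at lag k is phi_{kk}, the last component of the solution
to the Yule-Walker system G_k phi = r_k where
  (G_k)_{ij} = rho(|i - j|), (r_k)_i = rho(i), i,j = 1..k.
Equivalently, Durbin-Levinson gives phi_{kk} iteratively:
  phi_{11} = rho(1)
  phi_{kk} = [rho(k) - sum_{j=1..k-1} phi_{k-1,j} rho(k-j)]
            / [1 - sum_{j=1..k-1} phi_{k-1,j} rho(j)],
  phi_{k,j} = phi_{k-1,j} - phi_{kk} phi_{k-1,k-j},  j = 1..k-1.
Step k = 1:
  phi_11 = rho(1) = 0.0562.
Step k = 2:
  phi_22 = [rho(2) - phi_11 rho(1)] / [1 - phi_11 rho(1)] = [-0.7903 - (0.0562)(0.0562)] / [1 - (0.0562)(0.0562)]
         = -0.79345844 / 0.99684156 = -0.796.
Therefore phi_{22} = -0.7960.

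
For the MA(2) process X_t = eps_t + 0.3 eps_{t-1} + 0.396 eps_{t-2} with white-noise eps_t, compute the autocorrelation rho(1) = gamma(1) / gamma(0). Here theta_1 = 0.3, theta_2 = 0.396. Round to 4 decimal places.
\rho(1) = 0.3359

For an MA(q) process with theta_0 = 1, the autocovariance is
  gamma(k) = sigma^2 * sum_{i=0..q-k} theta_i * theta_{i+k},
and rho(k) = gamma(k) / gamma(0). Sigma^2 cancels.
  numerator   = (1)*(0.3) + (0.3)*(0.396) = 0.4188.
  denominator = (1)^2 + (0.3)^2 + (0.396)^2 = 1.246816.
  rho(1) = 0.4188 / 1.246816 = 0.3359.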